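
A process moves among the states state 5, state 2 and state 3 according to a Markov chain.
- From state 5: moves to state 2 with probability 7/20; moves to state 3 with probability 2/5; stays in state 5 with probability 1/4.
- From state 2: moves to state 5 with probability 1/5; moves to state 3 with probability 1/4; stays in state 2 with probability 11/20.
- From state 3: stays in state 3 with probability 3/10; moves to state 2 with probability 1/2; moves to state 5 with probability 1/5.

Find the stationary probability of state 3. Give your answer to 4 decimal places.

Let the stationary distribution be π with π = πP and π_1 + π_2 + π_3 = 1.
π_1 = 0.25·π_1 + 0.2·π_2 + 0.2·π_3
π_2 = 0.35·π_1 + 0.55·π_2 + 0.5·π_3
Solving with the normalization constraint gives π = (0.2105, 0.4931, 0.2964).
So the stationary probability of state 3 is 0.2964.

0.2964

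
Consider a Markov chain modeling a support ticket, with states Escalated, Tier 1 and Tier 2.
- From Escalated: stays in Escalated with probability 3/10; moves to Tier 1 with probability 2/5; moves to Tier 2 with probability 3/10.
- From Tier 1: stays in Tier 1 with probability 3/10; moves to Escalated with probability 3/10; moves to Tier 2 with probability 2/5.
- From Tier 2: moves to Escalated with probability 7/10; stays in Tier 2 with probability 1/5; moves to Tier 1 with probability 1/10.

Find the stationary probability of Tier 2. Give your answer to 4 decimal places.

0.2984

Let the stationary distribution be π with π = πP and π_1 + π_2 + π_3 = 1.
π_1 = 0.3·π_1 + 0.3·π_2 + 0.7·π_3
π_2 = 0.4·π_1 + 0.3·π_2 + 0.1·π_3
Solving with the normalization constraint gives π = (0.4194, 0.2823, 0.2984).
So the stationary probability of Tier 2 is 0.2984.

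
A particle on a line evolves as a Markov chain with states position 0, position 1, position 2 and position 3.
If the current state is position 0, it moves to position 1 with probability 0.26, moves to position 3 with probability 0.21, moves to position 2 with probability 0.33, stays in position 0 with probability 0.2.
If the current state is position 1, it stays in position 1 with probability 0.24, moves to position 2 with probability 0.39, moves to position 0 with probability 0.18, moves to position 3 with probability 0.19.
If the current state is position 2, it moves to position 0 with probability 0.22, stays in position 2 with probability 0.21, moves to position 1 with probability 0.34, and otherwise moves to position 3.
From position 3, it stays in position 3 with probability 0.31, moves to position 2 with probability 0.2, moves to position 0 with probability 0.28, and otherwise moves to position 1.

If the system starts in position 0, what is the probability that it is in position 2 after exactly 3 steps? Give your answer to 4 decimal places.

0.2826

Propagate the distribution vector 3 steps from position 0.
After 0 steps: (1.0000, 0.0000, 0.0000, 0.0000)
After 1 step: (0.2000, 0.2600, 0.3300, 0.2100)
After 2 steps: (0.2182, 0.2707, 0.2787, 0.2324)
After 3 steps: (0.2188, 0.2653, 0.2826, 0.2334)
P(in position 2 after 3 steps) = 0.2826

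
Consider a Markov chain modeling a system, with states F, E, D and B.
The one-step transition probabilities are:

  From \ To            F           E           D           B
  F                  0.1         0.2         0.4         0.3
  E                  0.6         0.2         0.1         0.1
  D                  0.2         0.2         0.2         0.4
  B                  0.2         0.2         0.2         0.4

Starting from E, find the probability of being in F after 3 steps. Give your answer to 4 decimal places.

0.2580

Propagate the distribution vector 3 steps from E.
After 0 steps: (0.0000, 1.0000, 0.0000, 0.0000)
After 1 step: (0.6000, 0.2000, 0.1000, 0.1000)
After 2 steps: (0.2200, 0.2000, 0.3000, 0.2800)
After 3 steps: (0.2580, 0.2000, 0.2240, 0.3180)
P(in F after 3 steps) = 0.2580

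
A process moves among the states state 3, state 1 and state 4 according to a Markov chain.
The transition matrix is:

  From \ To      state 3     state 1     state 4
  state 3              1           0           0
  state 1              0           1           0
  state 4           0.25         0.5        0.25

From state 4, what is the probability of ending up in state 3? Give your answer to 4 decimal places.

0.3333

Let h(s) be the probability of absorption at state 3 starting from transient state s. Then h(state 3) = 1 and h(state 1) = 0. By first-step analysis:
h(state 4) = 0.25·1 + 0.5·0 + 0.25·h(state 4)
Solving: h(state 4) = 0.3333.
Starting from state 4, the probability is 0.3333.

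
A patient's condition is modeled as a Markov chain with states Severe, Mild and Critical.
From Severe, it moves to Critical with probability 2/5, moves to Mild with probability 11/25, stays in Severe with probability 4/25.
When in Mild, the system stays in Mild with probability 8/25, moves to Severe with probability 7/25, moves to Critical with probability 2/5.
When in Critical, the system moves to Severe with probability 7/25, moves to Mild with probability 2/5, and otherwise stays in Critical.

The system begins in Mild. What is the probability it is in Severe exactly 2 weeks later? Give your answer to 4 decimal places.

0.2464

Sum over the intermediate state after 1 week:
P = P(Mild→Severe)·P(Severe→Severe) + P(Mild→Mild)·P(Mild→Severe) + P(Mild→Critical)·P(Critical→Severe)
  = 0.28×0.16 + 0.32×0.28 + 0.4×0.28
  = 0.0448 + 0.0896 + 0.1120 = 0.2464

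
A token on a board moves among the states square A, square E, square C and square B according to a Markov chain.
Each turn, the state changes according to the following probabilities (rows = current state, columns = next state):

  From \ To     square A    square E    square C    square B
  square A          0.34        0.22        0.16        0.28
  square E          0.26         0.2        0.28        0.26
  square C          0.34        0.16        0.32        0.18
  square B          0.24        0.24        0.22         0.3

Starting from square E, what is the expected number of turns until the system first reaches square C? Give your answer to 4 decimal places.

4.3438

Let t(s) be the expected number of turns to first reach square C from state s, with t(square C) = 0. Conditioning on the first turn:
t(square A) = 1 + 0.34·t(square A) + 0.22·t(square E) + 0.28·t(square B)
t(square E) = 1 + 0.26·t(square A) + 0.2·t(square E) + 0.26·t(square B)
t(square B) = 1 + 0.24·t(square A) + 0.24·t(square E) + 0.3·t(square B)
Solving: t(square A) = 4.9160, t(square E) = 4.3438, t(square B) = 4.6034.
Expected turns from square E to square C: 4.3438.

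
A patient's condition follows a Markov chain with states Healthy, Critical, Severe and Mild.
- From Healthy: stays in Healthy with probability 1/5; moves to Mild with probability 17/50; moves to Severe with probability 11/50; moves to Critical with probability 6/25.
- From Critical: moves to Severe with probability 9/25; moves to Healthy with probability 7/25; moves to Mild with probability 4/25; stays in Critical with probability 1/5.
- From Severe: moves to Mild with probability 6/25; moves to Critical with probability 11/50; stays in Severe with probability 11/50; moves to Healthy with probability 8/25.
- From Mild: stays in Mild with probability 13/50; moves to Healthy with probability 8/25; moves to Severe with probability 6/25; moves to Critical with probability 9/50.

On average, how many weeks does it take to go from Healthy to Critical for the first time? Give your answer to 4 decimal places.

4.5903

Let t(s) be the expected number of weeks to first reach Critical from state s, with t(Critical) = 0. Conditioning on the first week:
t(Healthy) = 1 + 0.2·t(Healthy) + 0.22·t(Severe) + 0.34·t(Mild)
t(Severe) = 1 + 0.32·t(Healthy) + 0.22·t(Severe) + 0.24·t(Mild)
t(Mild) = 1 + 0.32·t(Healthy) + 0.24·t(Severe) + 0.26·t(Mild)
Solving: t(Healthy) = 4.5903, t(Severe) = 4.6565, t(Mild) = 4.8466.
Expected weeks from Healthy to Critical: 4.5903.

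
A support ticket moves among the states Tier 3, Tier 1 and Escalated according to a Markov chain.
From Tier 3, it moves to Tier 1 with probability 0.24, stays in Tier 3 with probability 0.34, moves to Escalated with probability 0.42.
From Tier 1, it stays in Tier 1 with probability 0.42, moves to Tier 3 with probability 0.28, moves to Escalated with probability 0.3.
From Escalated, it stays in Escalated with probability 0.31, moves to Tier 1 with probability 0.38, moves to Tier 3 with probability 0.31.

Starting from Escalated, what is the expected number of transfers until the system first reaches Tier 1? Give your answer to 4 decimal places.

Let t(s) be the expected number of transfers to first reach Tier 1 from state s, with t(Tier 1) = 0. Conditioning on the first transfer:
t(Tier 3) = 1 + 0.34·t(Tier 3) + 0.42·t(Escalated)
t(Escalated) = 1 + 0.31·t(Tier 3) + 0.31·t(Escalated)
Solving: t(Tier 3) = 3.4133, t(Escalated) = 2.9828.
Expected transfers from Escalated to Tier 1: 2.9828.

2.9828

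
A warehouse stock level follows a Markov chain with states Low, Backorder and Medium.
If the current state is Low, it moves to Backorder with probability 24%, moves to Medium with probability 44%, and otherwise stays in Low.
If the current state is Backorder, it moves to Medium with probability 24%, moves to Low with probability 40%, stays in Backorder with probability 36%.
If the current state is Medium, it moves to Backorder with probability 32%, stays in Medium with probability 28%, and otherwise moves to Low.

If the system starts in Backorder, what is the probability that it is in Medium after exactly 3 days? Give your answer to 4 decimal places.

0.3268

Propagate the distribution vector 3 days from Backorder.
After 0 days: (0.0000, 1.0000, 0.0000)
After 1 day: (0.4000, 0.3600, 0.2400)
After 2 days: (0.3680, 0.3024, 0.3296)
After 3 days: (0.3706, 0.3027, 0.3268)
P(in Medium after 3 days) = 0.3268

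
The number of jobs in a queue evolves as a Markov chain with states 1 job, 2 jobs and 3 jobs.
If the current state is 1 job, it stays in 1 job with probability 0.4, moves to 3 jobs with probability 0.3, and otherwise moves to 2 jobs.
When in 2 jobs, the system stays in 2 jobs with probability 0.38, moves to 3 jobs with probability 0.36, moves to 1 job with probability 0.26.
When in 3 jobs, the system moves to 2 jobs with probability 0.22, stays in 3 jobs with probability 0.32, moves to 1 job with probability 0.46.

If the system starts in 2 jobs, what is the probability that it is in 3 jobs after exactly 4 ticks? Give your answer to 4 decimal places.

0.3244

Propagate the distribution vector 4 ticks from 2 jobs.
After 0 ticks: (0.0000, 1.0000, 0.0000)
After 1 tick: (0.2600, 0.3800, 0.3600)
After 2 ticks: (0.3684, 0.3016, 0.3300)
After 3 ticks: (0.3776, 0.2977, 0.3247)
After 4 ticks: (0.3778, 0.2978, 0.3244)
P(in 3 jobs after 4 ticks) = 0.3244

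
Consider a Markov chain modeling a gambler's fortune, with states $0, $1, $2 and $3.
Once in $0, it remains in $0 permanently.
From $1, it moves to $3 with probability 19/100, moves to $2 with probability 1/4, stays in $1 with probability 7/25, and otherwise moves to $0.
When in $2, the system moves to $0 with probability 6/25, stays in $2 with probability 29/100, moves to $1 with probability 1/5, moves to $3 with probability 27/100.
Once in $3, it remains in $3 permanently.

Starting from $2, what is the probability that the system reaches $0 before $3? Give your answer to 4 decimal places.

Let h(s) be the probability of absorption at $0 starting from transient state s. Then h($0) = 1 and h($3) = 0. By first-step analysis:
h($1) = 0.28·1 + 0.28·h($1) + 0.25·h($2) + 0.19·0
h($2) = 0.24·1 + 0.2·h($1) + 0.29·h($2) + 0.27·0
Solving: h($1) = 0.5611, h($2) = 0.4961.
Starting from $2, the probability is 0.4961.

0.4961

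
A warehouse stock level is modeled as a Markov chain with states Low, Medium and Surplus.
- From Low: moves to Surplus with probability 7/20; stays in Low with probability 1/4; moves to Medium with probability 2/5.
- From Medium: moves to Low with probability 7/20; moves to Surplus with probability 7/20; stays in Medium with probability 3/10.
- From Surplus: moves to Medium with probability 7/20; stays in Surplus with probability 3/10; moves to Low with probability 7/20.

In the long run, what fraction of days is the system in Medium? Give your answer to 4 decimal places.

0.3485

Let the stationary distribution be π with π = πP and π_1 + π_2 + π_3 = 1.
π_1 = 0.25·π_1 + 0.35·π_2 + 0.35·π_3
π_2 = 0.4·π_1 + 0.3·π_2 + 0.35·π_3
Solving with the normalization constraint gives π = (0.3182, 0.3485, 0.3333).
So the stationary probability of Medium is 0.3485.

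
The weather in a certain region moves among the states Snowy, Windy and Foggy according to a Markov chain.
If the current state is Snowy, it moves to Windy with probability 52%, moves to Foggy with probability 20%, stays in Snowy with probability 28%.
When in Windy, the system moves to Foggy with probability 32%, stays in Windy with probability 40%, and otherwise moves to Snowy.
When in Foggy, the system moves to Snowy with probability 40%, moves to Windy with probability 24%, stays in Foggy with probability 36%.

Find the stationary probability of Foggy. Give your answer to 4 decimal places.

0.2939

Let the stationary distribution be π with π = πP and π_1 + π_2 + π_3 = 1.
π_1 = 0.28·π_1 + 0.28·π_2 + 0.4·π_3
π_2 = 0.52·π_1 + 0.4·π_2 + 0.24·π_3
Solving with the normalization constraint gives π = (0.3153, 0.3908, 0.2939).
So the stationary probability of Foggy is 0.2939.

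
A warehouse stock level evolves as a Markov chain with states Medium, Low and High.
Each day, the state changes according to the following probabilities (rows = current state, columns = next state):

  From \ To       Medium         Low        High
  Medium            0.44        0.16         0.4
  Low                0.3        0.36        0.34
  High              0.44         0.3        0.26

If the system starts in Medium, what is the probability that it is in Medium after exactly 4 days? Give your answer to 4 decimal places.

0.4041

Propagate the distribution vector 4 days from Medium.
After 0 days: (1.0000, 0.0000, 0.0000)
After 1 day: (0.4400, 0.1600, 0.4000)
After 2 days: (0.4176, 0.2480, 0.3344)
After 3 days: (0.4053, 0.2564, 0.3383)
After 4 days: (0.4041, 0.2586, 0.3373)
P(in Medium after 4 days) = 0.4041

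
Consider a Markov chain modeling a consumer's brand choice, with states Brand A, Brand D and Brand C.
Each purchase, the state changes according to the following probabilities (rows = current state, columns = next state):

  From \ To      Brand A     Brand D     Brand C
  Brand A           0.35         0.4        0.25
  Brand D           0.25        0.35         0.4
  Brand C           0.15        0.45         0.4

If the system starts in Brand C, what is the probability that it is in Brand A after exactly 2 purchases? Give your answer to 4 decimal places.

Sum over the intermediate state after 1 purchase:
P = P(Brand C→Brand A)·P(Brand A→Brand A) + P(Brand C→Brand D)·P(Brand D→Brand A) + P(Brand C→Brand C)·P(Brand C→Brand A)
  = 0.15×0.35 + 0.45×0.25 + 0.4×0.15
  = 0.0525 + 0.1125 + 0.0600 = 0.2250

0.2250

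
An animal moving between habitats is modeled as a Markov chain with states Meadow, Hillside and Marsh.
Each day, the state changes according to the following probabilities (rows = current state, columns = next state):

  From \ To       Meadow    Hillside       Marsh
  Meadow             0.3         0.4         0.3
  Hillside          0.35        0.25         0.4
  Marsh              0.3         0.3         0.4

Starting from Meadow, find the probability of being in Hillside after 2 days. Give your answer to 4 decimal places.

Sum over the intermediate state after 1 day:
P = P(Meadow→Meadow)·P(Meadow→Hillside) + P(Meadow→Hillside)·P(Hillside→Hillside) + P(Meadow→Marsh)·P(Marsh→Hillside)
  = 0.3×0.4 + 0.4×0.25 + 0.3×0.3
  = 0.1200 + 0.1000 + 0.0900 = 0.3100

0.3100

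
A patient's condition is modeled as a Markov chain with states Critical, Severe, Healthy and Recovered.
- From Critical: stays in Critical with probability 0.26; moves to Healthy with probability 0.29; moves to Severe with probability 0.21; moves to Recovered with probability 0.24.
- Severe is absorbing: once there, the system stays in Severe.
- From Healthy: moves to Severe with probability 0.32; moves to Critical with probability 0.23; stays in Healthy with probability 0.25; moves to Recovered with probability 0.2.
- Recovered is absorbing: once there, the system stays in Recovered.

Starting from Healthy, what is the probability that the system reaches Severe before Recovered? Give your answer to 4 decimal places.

Let h(s) be the probability of absorption at Severe starting from transient state s. Then h(Severe) = 1 and h(Recovered) = 0. By first-step analysis:
h(Critical) = 0.26·h(Critical) + 0.21·1 + 0.29·h(Healthy) + 0.24·0
h(Healthy) = 0.23·h(Critical) + 0.32·1 + 0.25·h(Healthy) + 0.2·0
Solving: h(Critical) = 0.5126, h(Healthy) = 0.5839.
Starting from Healthy, the probability is 0.5839.

0.5839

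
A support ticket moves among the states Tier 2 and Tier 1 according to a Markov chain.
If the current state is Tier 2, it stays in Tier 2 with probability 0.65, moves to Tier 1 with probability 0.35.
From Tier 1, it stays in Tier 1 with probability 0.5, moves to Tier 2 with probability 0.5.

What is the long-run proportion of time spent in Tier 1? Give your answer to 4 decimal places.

Let the stationary distribution be π with π = πP and π_1 + π_2 = 1.
π_1 = 0.65·π_1 + 0.5·π_2
Solving with the normalization constraint gives π = (0.5882, 0.4118).
So the stationary probability of Tier 1 is 0.4118.

0.4118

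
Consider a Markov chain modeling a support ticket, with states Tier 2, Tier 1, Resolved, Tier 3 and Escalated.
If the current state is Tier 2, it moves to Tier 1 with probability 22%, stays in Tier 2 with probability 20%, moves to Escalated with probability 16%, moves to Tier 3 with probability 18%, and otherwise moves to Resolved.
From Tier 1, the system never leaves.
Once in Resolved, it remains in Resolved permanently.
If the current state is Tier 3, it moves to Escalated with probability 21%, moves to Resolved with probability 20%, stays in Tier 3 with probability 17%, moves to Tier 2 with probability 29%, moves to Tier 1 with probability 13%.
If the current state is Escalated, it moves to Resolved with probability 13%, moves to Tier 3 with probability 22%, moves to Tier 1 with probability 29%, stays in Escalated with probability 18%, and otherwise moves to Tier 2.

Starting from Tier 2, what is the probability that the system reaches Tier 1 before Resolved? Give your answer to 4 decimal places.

Let h(s) be the probability of absorption at Tier 1 starting from transient state s. Then h(Tier 1) = 1 and h(Resolved) = 0. By first-step analysis:
h(Tier 2) = 0.2·h(Tier 2) + 0.22·1 + 0.24·0 + 0.18·h(Tier 3) + 0.16·h(Escalated)
h(Tier 3) = 0.29·h(Tier 2) + 0.13·1 + 0.2·0 + 0.17·h(Tier 3) + 0.21·h(Escalated)
h(Escalated) = 0.18·h(Tier 2) + 0.29·1 + 0.13·0 + 0.22·h(Tier 3) + 0.18·h(Escalated)
Solving: h(Tier 2) = 0.5021, h(Tier 3) = 0.4822, h(Escalated) = 0.5932.
Starting from Tier 2, the probability is 0.5021.

0.5021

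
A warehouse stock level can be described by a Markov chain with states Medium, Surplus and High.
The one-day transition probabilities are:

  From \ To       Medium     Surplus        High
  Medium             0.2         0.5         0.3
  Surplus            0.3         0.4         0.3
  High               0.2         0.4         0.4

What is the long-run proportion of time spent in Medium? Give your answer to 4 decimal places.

Let the stationary distribution be π with π = πP and π_1 + π_2 + π_3 = 1.
π_1 = 0.2·π_1 + 0.3·π_2 + 0.2·π_3
π_2 = 0.5·π_1 + 0.4·π_2 + 0.4·π_3
Solving with the normalization constraint gives π = (0.2424, 0.4242, 0.3333).
So the stationary probability of Medium is 0.2424.

0.2424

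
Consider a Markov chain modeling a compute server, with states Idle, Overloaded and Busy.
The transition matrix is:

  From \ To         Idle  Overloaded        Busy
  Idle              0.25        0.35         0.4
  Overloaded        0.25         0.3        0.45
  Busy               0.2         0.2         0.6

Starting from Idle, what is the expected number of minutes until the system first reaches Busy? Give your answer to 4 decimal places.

Let t(s) be the expected number of minutes to first reach Busy from state s, with t(Busy) = 0. Conditioning on the first minute:
t(Idle) = 1 + 0.25·t(Idle) + 0.35·t(Overloaded)
t(Overloaded) = 1 + 0.25·t(Idle) + 0.3·t(Overloaded)
Solving: t(Idle) = 2.4000, t(Overloaded) = 2.2857.
Expected minutes from Idle to Busy: 2.4000.

2.4000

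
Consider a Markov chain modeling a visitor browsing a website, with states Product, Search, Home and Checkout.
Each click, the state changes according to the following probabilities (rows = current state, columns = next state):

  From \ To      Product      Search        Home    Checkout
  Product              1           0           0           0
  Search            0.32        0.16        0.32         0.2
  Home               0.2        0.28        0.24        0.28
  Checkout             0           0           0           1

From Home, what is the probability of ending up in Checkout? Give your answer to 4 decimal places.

Let h(s) be the probability of absorption at Checkout starting from transient state s. Then h(Checkout) = 1 and h(Product) = 0. By first-step analysis:
h(Search) = 0.32·0 + 0.16·h(Search) + 0.32·h(Home) + 0.2·1
h(Home) = 0.2·0 + 0.28·h(Search) + 0.24·h(Home) + 0.28·1
Solving: h(Search) = 0.4402, h(Home) = 0.5306.
Starting from Home, the probability is 0.5306.

0.5306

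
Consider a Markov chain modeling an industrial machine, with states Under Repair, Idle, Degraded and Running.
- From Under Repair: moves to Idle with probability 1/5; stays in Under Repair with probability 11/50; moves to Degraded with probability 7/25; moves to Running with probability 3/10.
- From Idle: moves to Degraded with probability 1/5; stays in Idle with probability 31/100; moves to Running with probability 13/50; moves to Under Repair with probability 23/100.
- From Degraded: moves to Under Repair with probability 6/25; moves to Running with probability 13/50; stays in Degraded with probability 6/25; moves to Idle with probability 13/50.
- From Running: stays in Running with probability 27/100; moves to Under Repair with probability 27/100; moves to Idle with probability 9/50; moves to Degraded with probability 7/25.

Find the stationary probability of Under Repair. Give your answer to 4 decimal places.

0.2410

Let the stationary distribution be π with π = πP and π_1 + π_2 + π_3 + π_4 = 1.
π_1 = 0.22·π_1 + 0.23·π_2 + 0.24·π_3 + 0.27·π_4
π_2 = 0.2·π_1 + 0.31·π_2 + 0.26·π_3 + 0.18·π_4
π_3 = 0.28·π_1 + 0.2·π_2 + 0.24·π_3 + 0.28·π_4
Solving with the normalization constraint gives π = (0.2410, 0.2355, 0.2511, 0.2724).
So the stationary probability of Under Repair is 0.2410.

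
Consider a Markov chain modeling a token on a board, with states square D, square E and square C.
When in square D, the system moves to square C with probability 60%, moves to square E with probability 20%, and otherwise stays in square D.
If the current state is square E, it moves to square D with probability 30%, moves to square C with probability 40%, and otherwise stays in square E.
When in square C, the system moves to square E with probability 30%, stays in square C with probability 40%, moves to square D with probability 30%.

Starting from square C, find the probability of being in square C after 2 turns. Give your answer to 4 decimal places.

Sum over the intermediate state after 1 turn:
P = P(square C→square D)·P(square D→square C) + P(square C→square E)·P(square E→square C) + P(square C→square C)·P(square C→square C)
  = 0.3×0.6 + 0.3×0.4 + 0.4×0.4
  = 0.1800 + 0.1200 + 0.1600 = 0.4600

0.4600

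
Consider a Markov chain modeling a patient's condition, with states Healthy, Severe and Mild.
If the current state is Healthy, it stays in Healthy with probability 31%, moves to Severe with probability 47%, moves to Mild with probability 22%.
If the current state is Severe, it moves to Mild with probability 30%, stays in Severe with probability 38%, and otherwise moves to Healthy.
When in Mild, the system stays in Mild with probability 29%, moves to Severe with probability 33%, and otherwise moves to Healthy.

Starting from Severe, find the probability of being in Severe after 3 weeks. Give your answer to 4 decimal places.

0.3966

Propagate the distribution vector 3 weeks from Severe.
After 0 weeks: (0.0000, 1.0000, 0.0000)
After 1 week: (0.3200, 0.3800, 0.3000)
After 2 weeks: (0.3348, 0.3938, 0.2714)
After 3 weeks: (0.3329, 0.3966, 0.2705)
P(in Severe after 3 weeks) = 0.3966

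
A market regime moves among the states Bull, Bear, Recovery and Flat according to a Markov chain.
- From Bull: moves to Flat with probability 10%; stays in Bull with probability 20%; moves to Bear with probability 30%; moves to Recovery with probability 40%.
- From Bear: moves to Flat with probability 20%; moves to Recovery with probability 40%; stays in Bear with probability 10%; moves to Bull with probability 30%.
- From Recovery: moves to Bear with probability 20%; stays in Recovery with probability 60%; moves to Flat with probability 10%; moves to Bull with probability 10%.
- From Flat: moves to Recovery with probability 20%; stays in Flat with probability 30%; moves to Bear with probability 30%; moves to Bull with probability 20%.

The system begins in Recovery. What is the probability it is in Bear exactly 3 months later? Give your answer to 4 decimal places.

Propagate the distribution vector 3 months from Recovery.
After 0 months: (0.0000, 0.0000, 1.0000, 0.0000)
After 1 month: (0.1000, 0.2000, 0.6000, 0.1000)
After 2 months: (0.1600, 0.2000, 0.5000, 0.1400)
After 3 months: (0.1700, 0.2100, 0.4720, 0.1480)
P(in Bear after 3 months) = 0.2100

0.2100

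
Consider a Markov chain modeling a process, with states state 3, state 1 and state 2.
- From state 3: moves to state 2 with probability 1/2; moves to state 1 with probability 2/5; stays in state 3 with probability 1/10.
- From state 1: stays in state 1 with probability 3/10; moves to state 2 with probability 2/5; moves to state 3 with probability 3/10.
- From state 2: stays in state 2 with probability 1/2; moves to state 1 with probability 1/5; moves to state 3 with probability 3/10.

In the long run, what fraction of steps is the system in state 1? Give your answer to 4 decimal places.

Let the stationary distribution be π with π = πP and π_1 + π_2 + π_3 = 1.
π_1 = 0.1·π_1 + 0.3·π_2 + 0.3·π_3
π_2 = 0.4·π_1 + 0.3·π_2 + 0.2·π_3
Solving with the normalization constraint gives π = (0.2500, 0.2778, 0.4722).
So the stationary probability of state 1 is 0.2778.

0.2778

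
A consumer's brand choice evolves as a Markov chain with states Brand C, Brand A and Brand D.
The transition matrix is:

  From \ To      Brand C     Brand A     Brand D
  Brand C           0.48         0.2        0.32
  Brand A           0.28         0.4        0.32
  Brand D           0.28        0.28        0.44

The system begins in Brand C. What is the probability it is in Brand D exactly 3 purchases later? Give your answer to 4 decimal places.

0.3630

Propagate the distribution vector 3 purchases from Brand C.
After 0 purchases: (1.0000, 0.0000, 0.0000)
After 1 purchase: (0.4800, 0.2000, 0.3200)
After 2 purchases: (0.3760, 0.2656, 0.3584)
After 3 purchases: (0.3552, 0.2818, 0.3630)
P(in Brand D after 3 purchases) = 0.3630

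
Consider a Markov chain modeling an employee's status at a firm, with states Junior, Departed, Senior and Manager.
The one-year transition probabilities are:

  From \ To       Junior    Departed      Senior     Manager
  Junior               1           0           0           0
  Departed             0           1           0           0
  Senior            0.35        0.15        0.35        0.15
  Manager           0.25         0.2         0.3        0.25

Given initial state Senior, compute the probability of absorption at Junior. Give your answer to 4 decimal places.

Let h(s) be the probability of absorption at Junior starting from transient state s. Then h(Junior) = 1 and h(Departed) = 0. By first-step analysis:
h(Senior) = 0.35·1 + 0.15·0 + 0.35·h(Senior) + 0.15·h(Manager)
h(Manager) = 0.25·1 + 0.2·0 + 0.3·h(Senior) + 0.25·h(Manager)
Solving: h(Senior) = 0.6780, h(Manager) = 0.6045.
Starting from Senior, the probability is 0.6780.

0.6780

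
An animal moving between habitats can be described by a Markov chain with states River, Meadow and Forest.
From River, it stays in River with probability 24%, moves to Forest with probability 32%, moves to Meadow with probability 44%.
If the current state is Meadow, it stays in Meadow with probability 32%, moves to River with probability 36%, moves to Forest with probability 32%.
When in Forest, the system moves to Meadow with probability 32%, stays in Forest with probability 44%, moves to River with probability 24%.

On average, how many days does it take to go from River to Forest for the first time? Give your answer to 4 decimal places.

3.1250

Let t(s) be the expected number of days to first reach Forest from state s, with t(Forest) = 0. Conditioning on the first day:
t(River) = 1 + 0.24·t(River) + 0.44·t(Meadow)
t(Meadow) = 1 + 0.36·t(River) + 0.32·t(Meadow)
Solving: t(River) = 3.1250, t(Meadow) = 3.1250.
Expected days from River to Forest: 3.1250.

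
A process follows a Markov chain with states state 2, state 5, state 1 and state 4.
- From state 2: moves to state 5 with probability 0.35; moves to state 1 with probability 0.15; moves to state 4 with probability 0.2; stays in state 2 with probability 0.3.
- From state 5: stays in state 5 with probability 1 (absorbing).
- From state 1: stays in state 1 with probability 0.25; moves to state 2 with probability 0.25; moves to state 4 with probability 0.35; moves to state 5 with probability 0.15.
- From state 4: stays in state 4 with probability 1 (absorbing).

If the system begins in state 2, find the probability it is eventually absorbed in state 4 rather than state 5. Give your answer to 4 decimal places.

0.4154

Let h(s) be the probability of absorption at state 4 starting from transient state s. Then h(state 4) = 1 and h(state 5) = 0. By first-step analysis:
h(state 2) = 0.3·h(state 2) + 0.35·0 + 0.15·h(state 1) + 0.2·1
h(state 1) = 0.25·h(state 2) + 0.15·0 + 0.25·h(state 1) + 0.35·1
Solving: h(state 2) = 0.4154, h(state 1) = 0.6051.
Starting from state 2, the probability is 0.4154.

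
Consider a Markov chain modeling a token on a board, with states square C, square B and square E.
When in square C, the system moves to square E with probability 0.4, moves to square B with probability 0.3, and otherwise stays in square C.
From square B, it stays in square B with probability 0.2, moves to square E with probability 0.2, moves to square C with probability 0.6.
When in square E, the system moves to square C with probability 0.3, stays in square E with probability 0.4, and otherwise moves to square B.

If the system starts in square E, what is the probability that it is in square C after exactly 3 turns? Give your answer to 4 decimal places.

0.3810

Propagate the distribution vector 3 turns from square E.
After 0 turns: (0.0000, 0.0000, 1.0000)
After 1 turn: (0.3000, 0.3000, 0.4000)
After 2 turns: (0.3900, 0.2700, 0.3400)
After 3 turns: (0.3810, 0.2730, 0.3460)
P(in square C after 3 turns) = 0.3810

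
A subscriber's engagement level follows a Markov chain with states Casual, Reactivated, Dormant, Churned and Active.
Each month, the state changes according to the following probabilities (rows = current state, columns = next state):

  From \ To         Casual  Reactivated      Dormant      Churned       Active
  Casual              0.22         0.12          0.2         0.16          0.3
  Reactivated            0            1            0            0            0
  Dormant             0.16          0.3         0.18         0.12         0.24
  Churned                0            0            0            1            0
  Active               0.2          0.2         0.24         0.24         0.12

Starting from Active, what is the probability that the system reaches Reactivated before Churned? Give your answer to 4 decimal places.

0.5101

Let h(s) be the probability of absorption at Reactivated starting from transient state s. Then h(Reactivated) = 1 and h(Churned) = 0. By first-step analysis:
h(Casual) = 0.22·h(Casual) + 0.12·1 + 0.2·h(Dormant) + 0.16·0 + 0.3·h(Active)
h(Dormant) = 0.16·h(Casual) + 0.3·1 + 0.18·h(Dormant) + 0.12·0 + 0.24·h(Active)
h(Active) = 0.2·h(Casual) + 0.2·1 + 0.24·h(Dormant) + 0.24·0 + 0.12·h(Active)
Solving: h(Casual) = 0.5075, h(Dormant) = 0.6142, h(Active) = 0.5101.
Starting from Active, the probability is 0.5101.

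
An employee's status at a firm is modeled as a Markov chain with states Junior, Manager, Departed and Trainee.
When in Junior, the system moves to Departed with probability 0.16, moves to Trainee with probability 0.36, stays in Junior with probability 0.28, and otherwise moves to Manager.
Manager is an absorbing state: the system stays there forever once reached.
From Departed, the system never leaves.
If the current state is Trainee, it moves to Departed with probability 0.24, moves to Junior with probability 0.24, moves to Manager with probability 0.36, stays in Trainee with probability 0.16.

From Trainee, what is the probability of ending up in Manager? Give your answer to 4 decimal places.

0.5926

Let h(s) be the probability of absorption at Manager starting from transient state s. Then h(Manager) = 1 and h(Departed) = 0. By first-step analysis:
h(Junior) = 0.28·h(Junior) + 0.2·1 + 0.16·0 + 0.36·h(Trainee)
h(Trainee) = 0.24·h(Junior) + 0.36·1 + 0.24·0 + 0.16·h(Trainee)
Solving: h(Junior) = 0.5741, h(Trainee) = 0.5926.
Starting from Trainee, the probability is 0.5926.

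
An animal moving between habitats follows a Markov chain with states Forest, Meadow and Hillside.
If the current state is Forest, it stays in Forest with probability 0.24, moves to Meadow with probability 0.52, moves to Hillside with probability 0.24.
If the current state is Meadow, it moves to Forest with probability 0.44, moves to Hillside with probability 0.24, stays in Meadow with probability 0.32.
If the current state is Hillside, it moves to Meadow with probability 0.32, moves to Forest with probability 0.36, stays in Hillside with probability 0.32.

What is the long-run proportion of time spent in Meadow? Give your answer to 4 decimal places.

0.3899

Let the stationary distribution be π with π = πP and π_1 + π_2 + π_3 = 1.
π_1 = 0.24·π_1 + 0.44·π_2 + 0.36·π_3
π_2 = 0.52·π_1 + 0.32·π_2 + 0.32·π_3
Solving with the normalization constraint gives π = (0.3493, 0.3899, 0.2609).
So the stationary probability of Meadow is 0.3899.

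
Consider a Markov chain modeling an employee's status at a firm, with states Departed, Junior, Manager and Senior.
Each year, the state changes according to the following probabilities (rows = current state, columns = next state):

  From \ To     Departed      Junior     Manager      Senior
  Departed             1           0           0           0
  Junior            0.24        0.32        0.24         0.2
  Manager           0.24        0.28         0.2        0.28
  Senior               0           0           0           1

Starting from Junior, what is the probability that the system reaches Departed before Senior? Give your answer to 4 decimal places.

0.5235

Let h(s) be the probability of absorption at Departed starting from transient state s. Then h(Departed) = 1 and h(Senior) = 0. By first-step analysis:
h(Junior) = 0.24·1 + 0.32·h(Junior) + 0.24·h(Manager) + 0.2·0
h(Manager) = 0.24·1 + 0.28·h(Junior) + 0.2·h(Manager) + 0.28·0
Solving: h(Junior) = 0.5235, h(Manager) = 0.4832.
Starting from Junior, the probability is 0.5235.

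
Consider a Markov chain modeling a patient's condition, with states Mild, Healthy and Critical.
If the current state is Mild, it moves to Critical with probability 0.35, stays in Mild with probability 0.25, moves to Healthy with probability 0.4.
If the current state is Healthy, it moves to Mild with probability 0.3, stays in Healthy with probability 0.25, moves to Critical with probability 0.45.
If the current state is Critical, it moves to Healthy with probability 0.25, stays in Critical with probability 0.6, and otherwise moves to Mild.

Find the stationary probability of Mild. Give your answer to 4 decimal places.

0.2137

Let the stationary distribution be π with π = πP and π_1 + π_2 + π_3 = 1.
π_1 = 0.25·π_1 + 0.3·π_2 + 0.15·π_3
π_2 = 0.4·π_1 + 0.25·π_2 + 0.25·π_3
Solving with the normalization constraint gives π = (0.2137, 0.2821, 0.5043).
So the stationary probability of Mild is 0.2137.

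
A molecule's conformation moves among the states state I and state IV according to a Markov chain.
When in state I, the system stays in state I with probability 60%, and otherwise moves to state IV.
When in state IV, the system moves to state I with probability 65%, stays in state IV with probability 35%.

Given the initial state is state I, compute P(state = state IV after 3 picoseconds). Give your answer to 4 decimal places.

0.3810

Propagate the distribution vector 3 picoseconds from state I.
After 0 picoseconds: (1.0000, 0.0000)
After 1 picosecond: (0.6000, 0.4000)
After 2 picoseconds: (0.6200, 0.3800)
After 3 picoseconds: (0.6190, 0.3810)
P(in state IV after 3 picoseconds) = 0.3810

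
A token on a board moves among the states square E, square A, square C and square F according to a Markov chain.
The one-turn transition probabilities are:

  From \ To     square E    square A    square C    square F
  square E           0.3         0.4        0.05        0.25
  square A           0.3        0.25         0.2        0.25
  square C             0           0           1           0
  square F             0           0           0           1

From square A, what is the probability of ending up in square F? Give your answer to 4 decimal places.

0.6173

Let h(s) be the probability of absorption at square F starting from transient state s. Then h(square F) = 1 and h(square C) = 0. By first-step analysis:
h(square E) = 0.3·h(square E) + 0.4·h(square A) + 0.05·0 + 0.25·1
h(square A) = 0.3·h(square E) + 0.25·h(square A) + 0.2·0 + 0.25·1
Solving: h(square E) = 0.7099, h(square A) = 0.6173.
Starting from square A, the probability is 0.6173.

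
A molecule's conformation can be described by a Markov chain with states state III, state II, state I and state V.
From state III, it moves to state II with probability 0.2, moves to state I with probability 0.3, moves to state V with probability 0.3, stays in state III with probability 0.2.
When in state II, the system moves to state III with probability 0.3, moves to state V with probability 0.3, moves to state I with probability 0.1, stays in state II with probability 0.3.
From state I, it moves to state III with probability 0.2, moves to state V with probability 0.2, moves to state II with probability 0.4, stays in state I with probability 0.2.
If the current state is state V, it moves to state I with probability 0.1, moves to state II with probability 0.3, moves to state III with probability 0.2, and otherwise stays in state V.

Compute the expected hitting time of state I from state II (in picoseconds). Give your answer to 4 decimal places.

6.7347

Let t(s) be the expected number of picoseconds to first reach state I from state s, with t(state I) = 0. Conditioning on the first picosecond:
t(state III) = 1 + 0.2·t(state III) + 0.2·t(state II) + 0.3·t(state V)
t(state II) = 1 + 0.3·t(state III) + 0.3·t(state II) + 0.3·t(state V)
t(state V) = 1 + 0.2·t(state III) + 0.3·t(state II) + 0.4·t(state V)
Solving: t(state III) = 5.5102, t(state II) = 6.7347, t(state V) = 6.8707.
Expected picoseconds from state II to state I: 6.7347.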